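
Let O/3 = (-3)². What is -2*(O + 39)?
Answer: -132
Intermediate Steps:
O = 27 (O = 3*(-3)² = 3*9 = 27)
-2*(O + 39) = -2*(27 + 39) = -2*66 = -132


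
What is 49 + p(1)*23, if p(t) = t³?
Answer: 72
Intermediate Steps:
49 + p(1)*23 = 49 + 1³*23 = 49 + 1*23 = 49 + 23 = 72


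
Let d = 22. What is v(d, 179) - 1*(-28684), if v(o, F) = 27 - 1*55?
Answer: 28656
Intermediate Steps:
v(o, F) = -28 (v(o, F) = 27 - 55 = -28)
v(d, 179) - 1*(-28684) = -28 - 1*(-28684) = -28 + 28684 = 28656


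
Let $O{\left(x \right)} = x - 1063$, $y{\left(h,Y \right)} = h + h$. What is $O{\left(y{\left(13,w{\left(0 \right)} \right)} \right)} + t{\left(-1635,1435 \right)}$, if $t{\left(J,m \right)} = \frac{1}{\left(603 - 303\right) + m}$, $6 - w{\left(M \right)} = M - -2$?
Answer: $- \frac{1799194}{1735} \approx -1037.0$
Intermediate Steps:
$w{\left(M \right)} = 4 - M$ ($w{\left(M \right)} = 6 - \left(M - -2\right) = 6 - \left(M + 2\right) = 6 - \left(2 + M\right) = 4 - M$)
$y{\left(h,Y \right)} = 2 h$
$O{\left(x \right)} = -1063 + x$
$t{\left(J,m \right)} = \frac{1}{300 + m}$ ($t{\left(J,m \right)} = \frac{1}{\left(603 - 303\right) + m} = \frac{1}{300 + m}$)
$O{\left(y{\left(13,w{\left(0 \right)} \right)} \right)} + t{\left(-1635,1435 \right)} = \left(-1063 + 2 \cdot 13\right) + \frac{1}{300 + 1435} = \left(-1063 + 26\right) + \frac{1}{1735} = -1037 + \frac{1}{1735} = - \frac{1799194}{1735}$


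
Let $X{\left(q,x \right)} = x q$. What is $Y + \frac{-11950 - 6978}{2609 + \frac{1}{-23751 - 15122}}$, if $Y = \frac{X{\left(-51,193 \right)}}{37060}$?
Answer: $- \frac{15987885911}{2125912020} \approx -7.5205$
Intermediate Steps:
$X{\left(q,x \right)} = q x$
$Y = - \frac{579}{2180}$ ($Y = \frac{\left(-51\right) 193}{37060} = \left(-9843\right) \frac{1}{37060} = - \frac{579}{2180} \approx -0.2656$)
$Y + \frac{-11950 - 6978}{2609 + \frac{1}{-23751 - 15122}} = - \frac{579}{2180} + \frac{-11950 - 6978}{2609 + \frac{1}{-23751 - 15122}} = - \frac{579}{2180} - \frac{18928}{2609 + \frac{1}{-38873}} = - \frac{579}{2180} - \frac{18928}{2609 - \frac{1}{38873}} = - \frac{579}{2180} - \frac{18928}{\frac{101419656}{38873}} = - \frac{579}{2180} - \frac{7074886}{975189} = - \frac{15987885911}{2125912020}$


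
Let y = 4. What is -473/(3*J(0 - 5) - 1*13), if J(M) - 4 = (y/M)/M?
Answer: 11825/13 ≈ 909.62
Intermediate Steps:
J(M) = 4 + 4/M**2 (J(M) = 4 + (4/M)/M = 4 + 4/M**2)
-473/(3*J(0 - 5) - 1*13) = -473/(3*(4 + 4/(0 - 5)**2) - 1*13) = -473/(3*(4 + 4/(-5)**2) - 13) = -473/(3*(4 + 4*(1/25)) - 13) = -473/(3*(4 + 4/25) - 13) = -473/(3*(104/25) - 13) = -473/(312/25 - 13) = -473/(-13/25) = -473*(-25/13) = 11825/13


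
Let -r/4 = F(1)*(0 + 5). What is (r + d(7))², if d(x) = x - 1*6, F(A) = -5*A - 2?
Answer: 19881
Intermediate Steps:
F(A) = -2 - 5*A
r = 140 (r = -4*(-2 - 5*1)*(0 + 5) = -4*(-2 - 5)*5 = -(-28)*5 = -4*(-35) = 140)
d(x) = -6 + x (d(x) = x - 6 = -6 + x)
(r + d(7))² = (140 + (-6 + 7))² = (140 + 1)² = 141² = 19881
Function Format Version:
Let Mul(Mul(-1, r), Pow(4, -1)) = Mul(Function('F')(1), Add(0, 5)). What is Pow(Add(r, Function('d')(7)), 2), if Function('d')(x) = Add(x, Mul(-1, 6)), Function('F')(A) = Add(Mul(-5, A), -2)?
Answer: 19881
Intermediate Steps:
Function('F')(A) = Add(-2, Mul(-5, A))
r = 140 (r = Mul(-4, Mul(Add(-2, Mul(-5, 1)), Add(0, 5))) = Mul(-4, Mul(Add(-2, -5), 5)) = Mul(-4, Mul(-7, 5)) = Mul(-4, -35) = 140)
Function('d')(x) = Add(-6, x) (Function('d')(x) = Add(x, -6) = Add(-6, x))
Pow(Add(r, Function('d')(7)), 2) = Pow(Add(140, Add(-6, 7)), 2) = Pow(Add(140, 1), 2) = Pow(141, 2) = 19881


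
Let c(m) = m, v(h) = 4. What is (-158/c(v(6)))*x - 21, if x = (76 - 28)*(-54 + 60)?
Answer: -11397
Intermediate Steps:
x = 288 (x = 48*6 = 288)
(-158/c(v(6)))*x - 21 = -158/4*288 - 21 = -158*¼*288 - 21 = -79/2*288 - 21 = -11376 - 21 = -11397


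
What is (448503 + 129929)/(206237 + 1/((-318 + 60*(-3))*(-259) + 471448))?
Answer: 347307925760/123830881911 ≈ 2.8047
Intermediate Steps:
(448503 + 129929)/(206237 + 1/((-318 + 60*(-3))*(-259) + 471448)) = 578432/(206237 + 1/((-318 - 180)*(-259) + 471448)) = 578432/(206237 + 1/(-498*(-259) + 471448)) = 578432/(206237 + 1/(128982 + 471448)) = 578432/(206237 + 1/600430) = 578432/(123830881911/600430) = 578432*(600430/123830881911) = 347307925760/123830881911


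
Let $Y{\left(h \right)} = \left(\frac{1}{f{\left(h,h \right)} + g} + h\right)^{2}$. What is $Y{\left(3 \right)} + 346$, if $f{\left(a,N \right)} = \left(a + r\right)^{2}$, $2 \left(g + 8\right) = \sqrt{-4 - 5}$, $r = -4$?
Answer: $\frac{14885183}{42025} - \frac{7044 i}{42025} \approx 354.2 - 0.16761 i$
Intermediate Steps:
$g = -8 + \frac{3 i}{2}$ ($g = -8 + \frac{\sqrt{-4 - 5}}{2} = -8 + \frac{\sqrt{-9}}{2} = -8 + \frac{3 i}{2} \approx -8.0 + 1.5 i$)
$f{\left(a,N \right)} = \left(-4 + a\right)^{2}$ ($f{\left(a,N \right)} = \left(a - 4\right)^{2} = \left(-4 + a\right)^{2}$)
$Y{\left(h \right)} = \left(h + \frac{1}{-8 + \left(-4 + h\right)^{2} + \frac{3 i}{2}}\right)^{2}$ ($Y{\left(h \right)} = \left(\frac{1}{\left(-4 + h\right)^{2} - \left(8 - \frac{3 i}{2}\right)} + h\right)^{2} = \left(\frac{1}{-8 + \left(-4 + h\right)^{2} + \frac{3 i}{2}} + h\right)^{2} = \left(h + \frac{1}{-8 + \left(-4 + h\right)^{2} + \frac{3 i}{2}}\right)^{2}$)
$Y{\left(3 \right)} + 346 = \frac{\left(2 - 3 \left(16 - 3 i\right) + 2 \cdot 3 \left(-4 + 3\right)^{2}\right)^{2}}{\left(-16 + 2 \left(-4 + 3\right)^{2} + 3 i\right)^{2}} + 346 = \frac{\left(2 - \left(48 - 9 i\right) + 2 \cdot 3 \left(-1\right)^{2}\right)^{2}}{\left(-16 + 2 \left(-1\right)^{2} + 3 i\right)^{2}} + 346 = \frac{\left(2 - \left(48 - 9 i\right) + 2 \cdot 3 \cdot 1\right)^{2}}{\left(-16 + 2 \cdot 1 + 3 i\right)^{2}} + 346 = \frac{\left(2 - \left(48 - 9 i\right) + 6\right)^{2}}{\left(-16 + 2 + 3 i\right)^{2}} + 346 = \frac{\left(-40 + 9 i\right)^{2}}{\left(-14 + 3 i\right)^{2}} + 346 = 346 + \frac{\left(-40 + 9 i\right)^{2}}{\left(-14 + 3 i\right)^{2}}$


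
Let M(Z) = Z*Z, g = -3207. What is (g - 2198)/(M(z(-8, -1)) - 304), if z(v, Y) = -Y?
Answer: 5405/303 ≈ 17.838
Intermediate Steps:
M(Z) = Z²
(g - 2198)/(M(z(-8, -1)) - 304) = (-3207 - 2198)/((-1*(-1))² - 304) = -5405/(1² - 304) = -5405/(1 - 304) = -5405/(-303) = -5405*(-1/303) = 5405/303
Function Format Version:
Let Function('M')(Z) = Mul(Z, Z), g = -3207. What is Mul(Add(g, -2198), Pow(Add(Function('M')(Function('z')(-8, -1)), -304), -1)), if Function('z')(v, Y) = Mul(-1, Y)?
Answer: Rational(5405, 303) ≈ 17.838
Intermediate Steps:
Function('M')(Z) = Pow(Z, 2)
Mul(Add(g, -2198), Pow(Add(Function('M')(Function('z')(-8, -1)), -304), -1)) = Mul(Add(-3207, -2198), Pow(Add(Pow(Mul(-1, -1), 2), -304), -1)) = Mul(-5405, Pow(Add(Pow(1, 2), -304), -1)) = Mul(-5405, Pow(Add(1, -304), -1)) = Mul(-5405, Pow(-303, -1)) = Mul(-5405, Rational(-1, 303)) = Rational(5405, 303)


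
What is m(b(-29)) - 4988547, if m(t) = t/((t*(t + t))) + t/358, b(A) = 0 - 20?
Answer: -35717997099/7160 ≈ -4.9885e+6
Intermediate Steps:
b(A) = -20
m(t) = 1/(2*t) + t/358 (m(t) = t/((t*(2*t))) + t*(1/358) = t/((2*t**2)) + t/358 = t*(1/(2*t**2)) + t/358 = 1/(2*t) + t/358)
m(b(-29)) - 4988547 = (1/358)*(179 + (-20)**2)/(-20) - 4988547 = (1/358)*(-1/20)*(179 + 400) - 4988547 = (1/358)*(-1/20)*579 - 4988547 = -579/7160 - 4988547 = -35717997099/7160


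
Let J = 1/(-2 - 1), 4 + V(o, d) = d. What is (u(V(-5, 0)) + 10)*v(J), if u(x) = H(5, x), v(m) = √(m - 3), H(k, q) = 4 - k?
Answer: 3*I*√30 ≈ 16.432*I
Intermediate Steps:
V(o, d) = -4 + d
J = -⅓ (J = 1/(-3) = -⅓ ≈ -0.33333)
v(m) = √(-3 + m)
u(x) = -1 (u(x) = 4 - 1*5 = 4 - 5 = -1)
(u(V(-5, 0)) + 10)*v(J) = (-1 + 10)*√(-3 - ⅓) = 9*√(-10/3) = 9*(I*√30/3) = 3*I*√30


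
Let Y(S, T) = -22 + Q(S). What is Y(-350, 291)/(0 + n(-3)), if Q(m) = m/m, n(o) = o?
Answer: 7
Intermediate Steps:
Q(m) = 1
Y(S, T) = -21 (Y(S, T) = -22 + 1 = -21)
Y(-350, 291)/(0 + n(-3)) = -21/(0 - 3) = -21/(-3) = -21*(-⅓) = 7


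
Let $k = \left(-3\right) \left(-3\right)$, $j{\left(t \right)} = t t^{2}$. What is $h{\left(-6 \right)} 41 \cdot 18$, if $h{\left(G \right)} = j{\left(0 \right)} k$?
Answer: $0$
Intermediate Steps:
$j{\left(t \right)} = t^{3}$
$k = 9$
$h{\left(G \right)} = 0$ ($h{\left(G \right)} = 0^{3} \cdot 9 = 0 \cdot 9 = 0$)
$h{\left(-6 \right)} 41 \cdot 18 = 0 \cdot 41 \cdot 18 = 0 \cdot 18 = 0$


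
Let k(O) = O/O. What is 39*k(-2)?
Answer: 39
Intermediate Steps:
k(O) = 1
39*k(-2) = 39*1 = 39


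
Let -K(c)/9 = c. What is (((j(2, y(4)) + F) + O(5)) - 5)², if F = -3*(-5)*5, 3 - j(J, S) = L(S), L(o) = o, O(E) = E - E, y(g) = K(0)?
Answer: 5329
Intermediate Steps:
K(c) = -9*c
y(g) = 0 (y(g) = -9*0 = 0)
O(E) = 0
j(J, S) = 3 - S
F = 75 (F = 15*5 = 75)
(((j(2, y(4)) + F) + O(5)) - 5)² = ((((3 - 1*0) + 75) + 0) - 5)² = ((((3 + 0) + 75) + 0) - 5)² = (((3 + 75) + 0) - 5)² = ((78 + 0) - 5)² = (78 - 5)² = 73² = 5329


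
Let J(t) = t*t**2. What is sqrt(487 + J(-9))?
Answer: 11*I*sqrt(2) ≈ 15.556*I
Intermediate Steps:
J(t) = t**3
sqrt(487 + J(-9)) = sqrt(487 + (-9)**3) = sqrt(487 - 729) = sqrt(-242) = 11*I*sqrt(2)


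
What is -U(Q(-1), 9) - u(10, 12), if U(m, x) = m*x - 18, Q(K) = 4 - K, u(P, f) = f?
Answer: -39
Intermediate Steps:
U(m, x) = -18 + m*x
-U(Q(-1), 9) - u(10, 12) = -(-18 + (4 - 1*(-1))*9) - 1*12 = -(-18 + (4 + 1)*9) - 12 = -(-18 + 5*9) - 12 = -(-18 + 45) - 12 = -1*27 - 12 = -27 - 12 = -39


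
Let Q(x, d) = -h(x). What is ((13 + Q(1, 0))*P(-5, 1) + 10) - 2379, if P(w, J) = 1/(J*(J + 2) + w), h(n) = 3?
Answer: -2374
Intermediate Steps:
Q(x, d) = -3 (Q(x, d) = -1*3 = -3)
P(w, J) = 1/(w + J*(2 + J)) (P(w, J) = 1/(J*(2 + J) + w) = 1/(w + J*(2 + J)))
((13 + Q(1, 0))*P(-5, 1) + 10) - 2379 = ((13 - 3)/(-5 + 1**2 + 2*1) + 10) - 2379 = (10/(-5 + 1 + 2) + 10) - 2379 = (10/(-2) + 10) - 2379 = (10*(-1/2) + 10) - 2379 = (-5 + 10) - 2379 = 5 - 2379 = -2374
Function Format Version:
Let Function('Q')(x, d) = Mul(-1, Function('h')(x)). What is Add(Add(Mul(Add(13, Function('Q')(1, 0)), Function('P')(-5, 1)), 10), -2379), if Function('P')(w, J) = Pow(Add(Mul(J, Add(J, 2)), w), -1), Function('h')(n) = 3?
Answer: -2374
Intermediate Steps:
Function('Q')(x, d) = -3 (Function('Q')(x, d) = Mul(-1, 3) = -3)
Function('P')(w, J) = Pow(Add(w, Mul(J, Add(2, J))), -1) (Function('P')(w, J) = Pow(Add(Mul(J, Add(2, J)), w), -1) = Pow(Add(w, Mul(J, Add(2, J))), -1))
Add(Add(Mul(Add(13, Function('Q')(1, 0)), Function('P')(-5, 1)), 10), -2379) = Add(Add(Mul(Add(13, -3), Pow(Add(-5, Pow(1, 2), Mul(2, 1)), -1)), 10), -2379) = Add(Add(Mul(10, Pow(Add(-5, 1, 2), -1)), 10), -2379) = Add(Add(Mul(10, Pow(-2, -1)), 10), -2379) = Add(Add(Mul(10, Rational(-1, 2)), 10), -2379) = Add(Add(-5, 10), -2379) = Add(5, -2379) = -2374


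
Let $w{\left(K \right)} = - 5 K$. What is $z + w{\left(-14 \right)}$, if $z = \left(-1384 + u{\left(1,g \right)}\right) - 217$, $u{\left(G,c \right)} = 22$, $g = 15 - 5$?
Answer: $-1509$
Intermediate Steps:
$g = 10$
$z = -1579$ ($z = \left(-1384 + 22\right) - 217 = -1362 - 217 = -1579$)
$z + w{\left(-14 \right)} = -1579 - -70 = -1579 + 70 = -1509$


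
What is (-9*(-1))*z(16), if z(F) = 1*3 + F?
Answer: 171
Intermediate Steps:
z(F) = 3 + F
(-9*(-1))*z(16) = (-9*(-1))*(3 + 16) = 9*19 = 171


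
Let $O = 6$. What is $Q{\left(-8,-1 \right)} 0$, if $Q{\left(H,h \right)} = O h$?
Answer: $0$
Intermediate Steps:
$Q{\left(H,h \right)} = 6 h$
$Q{\left(-8,-1 \right)} 0 = 6 \left(-1\right) 0 = \left(-6\right) 0 = 0$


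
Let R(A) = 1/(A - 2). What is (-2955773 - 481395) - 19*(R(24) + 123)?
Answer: -75669129/22 ≈ -3.4395e+6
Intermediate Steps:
R(A) = 1/(-2 + A)
(-2955773 - 481395) - 19*(R(24) + 123) = (-2955773 - 481395) - 19*(1/(-2 + 24) + 123) = -3437168 - 19*(1/22 + 123) = -3437168 - 19*2707/22 = -3437168 - 51433/22 = -75669129/22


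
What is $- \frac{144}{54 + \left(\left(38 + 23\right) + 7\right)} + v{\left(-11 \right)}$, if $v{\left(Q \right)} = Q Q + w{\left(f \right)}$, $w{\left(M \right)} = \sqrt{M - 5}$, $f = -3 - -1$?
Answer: $\frac{7309}{61} + i \sqrt{7} \approx 119.82 + 2.6458 i$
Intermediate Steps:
$f = -2$ ($f = -3 + 1 = -2$)
$w{\left(M \right)} = \sqrt{-5 + M}$
$v{\left(Q \right)} = Q^{2} + i \sqrt{7}$ ($v{\left(Q \right)} = Q Q + \sqrt{-5 - 2} = Q^{2} + \sqrt{-7} = Q^{2} + i \sqrt{7}$)
$- \frac{144}{54 + \left(\left(38 + 23\right) + 7\right)} + v{\left(-11 \right)} = - \frac{144}{54 + \left(\left(38 + 23\right) + 7\right)} + \left(\left(-11\right)^{2} + i \sqrt{7}\right) = - \frac{144}{54 + \left(61 + 7\right)} + \left(121 + i \sqrt{7}\right) = - \frac{144}{54 + 68} + \left(121 + i \sqrt{7}\right) = - \frac{144}{122} + \left(121 + i \sqrt{7}\right) = \left(-144\right) \frac{1}{122} + \left(121 + i \sqrt{7}\right) = - \frac{72}{61} + \left(121 + i \sqrt{7}\right) = \frac{7309}{61} + i \sqrt{7}$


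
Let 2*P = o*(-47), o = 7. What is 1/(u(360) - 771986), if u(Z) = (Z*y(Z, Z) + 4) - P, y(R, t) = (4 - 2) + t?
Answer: -2/1282995 ≈ -1.5589e-6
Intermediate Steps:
y(R, t) = 2 + t
P = -329/2 (P = (7*(-47))/2 = (1/2)*(-329) = -329/2 ≈ -164.50)
u(Z) = 337/2 + Z*(2 + Z) (u(Z) = (Z*(2 + Z) + 4) - 1*(-329/2) = (4 + Z*(2 + Z)) + 329/2 = 337/2 + Z*(2 + Z))
1/(u(360) - 771986) = 1/((337/2 + 360*(2 + 360)) - 771986) = 1/((337/2 + 360*362) - 771986) = 1/((337/2 + 130320) - 771986) = 1/(260977/2 - 771986) = 1/(-1282995/2) = -2/1282995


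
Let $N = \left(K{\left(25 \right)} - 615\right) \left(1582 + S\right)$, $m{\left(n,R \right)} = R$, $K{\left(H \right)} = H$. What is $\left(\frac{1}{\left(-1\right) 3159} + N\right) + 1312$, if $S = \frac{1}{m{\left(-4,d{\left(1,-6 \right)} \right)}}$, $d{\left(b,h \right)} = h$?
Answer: $- \frac{2944092178}{3159} \approx -9.3197 \cdot 10^{5}$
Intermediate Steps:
$S = - \frac{1}{6}$ ($S = \frac{1}{-6} = - \frac{1}{6} \approx -0.16667$)
$N = - \frac{2799845}{3}$ ($N = \left(25 - 615\right) \left(1582 - \frac{1}{6}\right) = \left(-590\right) \frac{9491}{6} = - \frac{2799845}{3} \approx -9.3328 \cdot 10^{5}$)
$\left(\frac{1}{\left(-1\right) 3159} + N\right) + 1312 = \left(\frac{1}{\left(-1\right) 3159} - \frac{2799845}{3}\right) + 1312 = \left(\frac{1}{-3159} - \frac{2799845}{3}\right) + 1312 = \left(- \frac{1}{3159} - \frac{2799845}{3}\right) + 1312 = - \frac{2948236786}{3159} + 1312 = - \frac{2944092178}{3159}$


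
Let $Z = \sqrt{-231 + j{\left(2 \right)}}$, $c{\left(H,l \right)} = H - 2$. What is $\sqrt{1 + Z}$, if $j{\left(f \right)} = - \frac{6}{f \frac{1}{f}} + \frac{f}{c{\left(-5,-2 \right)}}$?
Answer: $\frac{\sqrt{49 + 7 i \sqrt{11627}}}{7} \approx 2.8667 + 2.6867 i$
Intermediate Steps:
$c{\left(H,l \right)} = -2 + H$
$j{\left(f \right)} = -6 - \frac{f}{7}$ ($j{\left(f \right)} = - \frac{6}{f \frac{1}{f}} + \frac{f}{-2 - 5} = - \frac{6}{1} + \frac{f}{-7} = \left(-6\right) 1 + f \left(- \frac{1}{7}\right) = -6 - \frac{f}{7}$)
$Z = \frac{i \sqrt{11627}}{7}$ ($Z = \sqrt{-231 - \frac{44}{7}} = \sqrt{- \frac{1661}{7}} = \frac{i \sqrt{11627}}{7} \approx 15.404 i$)
$\sqrt{1 + Z} = \sqrt{1 + \frac{i \sqrt{11627}}{7}}$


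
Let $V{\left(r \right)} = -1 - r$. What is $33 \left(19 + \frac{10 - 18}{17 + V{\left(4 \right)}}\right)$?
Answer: $605$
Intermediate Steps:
$33 \left(19 + \frac{10 - 18}{17 + V{\left(4 \right)}}\right) = 33 \left(19 + \frac{10 - 18}{17 - 5}\right) = 33 \left(19 - \frac{8}{17 - 5}\right) = 33 \left(19 - \frac{8}{12}\right) = 33 \left(19 - \frac{2}{3}\right) = 33 \cdot \frac{55}{3} = 605$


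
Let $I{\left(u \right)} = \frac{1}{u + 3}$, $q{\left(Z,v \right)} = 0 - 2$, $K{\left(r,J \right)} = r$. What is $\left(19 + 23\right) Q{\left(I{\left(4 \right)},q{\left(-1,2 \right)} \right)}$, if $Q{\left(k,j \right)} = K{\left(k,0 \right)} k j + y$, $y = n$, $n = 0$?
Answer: $- \frac{12}{7} \approx -1.7143$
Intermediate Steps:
$q{\left(Z,v \right)} = -2$
$I{\left(u \right)} = \frac{1}{3 + u}$
$y = 0$
$Q{\left(k,j \right)} = j k^{2}$ ($Q{\left(k,j \right)} = k k j + 0 = k^{2} j + 0 = j k^{2} + 0 = j k^{2}$)
$\left(19 + 23\right) Q{\left(I{\left(4 \right)},q{\left(-1,2 \right)} \right)} = \left(19 + 23\right) \left(- 2 \left(\frac{1}{3 + 4}\right)^{2}\right) = 42 \left(- 2 \left(\frac{1}{7}\right)^{2}\right) = 42 \left(- \frac{2}{49}\right) = - \frac{12}{7}$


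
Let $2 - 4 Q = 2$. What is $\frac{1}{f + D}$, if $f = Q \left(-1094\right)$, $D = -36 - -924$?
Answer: $\frac{1}{888} \approx 0.0011261$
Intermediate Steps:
$Q = 0$ ($Q = \frac{1}{2} - \frac{1}{2} = 0$)
$D = 888$ ($D = -36 + 924 = 888$)
$f = 0$ ($f = 0 \left(-1094\right) = 0$)
$\frac{1}{f + D} = \frac{1}{0 + 888} = \frac{1}{888}$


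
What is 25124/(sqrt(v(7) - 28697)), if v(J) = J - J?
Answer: -25124*I*sqrt(28697)/28697 ≈ -148.31*I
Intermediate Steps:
v(J) = 0
25124/(sqrt(v(7) - 28697)) = 25124/(sqrt(0 - 28697)) = 25124/(sqrt(-28697)) = 25124/((I*sqrt(28697))) = 25124*(-I*sqrt(28697)/28697) = -25124*I*sqrt(28697)/28697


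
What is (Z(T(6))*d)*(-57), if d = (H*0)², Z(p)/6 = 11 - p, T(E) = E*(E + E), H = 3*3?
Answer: 0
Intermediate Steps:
H = 9
T(E) = 2*E² (T(E) = E*(2*E) = 2*E²)
Z(p) = 66 - 6*p (Z(p) = 6*(11 - p) = 66 - 6*p)
d = 0 (d = (9*0)² = 0² = 0)
(Z(T(6))*d)*(-57) = ((66 - 12*6²)*0)*(-57) = ((66 - 12*36)*0)*(-57) = ((66 - 6*72)*0)*(-57) = ((66 - 432)*0)*(-57) = -366*0*(-57) = 0*(-57) = 0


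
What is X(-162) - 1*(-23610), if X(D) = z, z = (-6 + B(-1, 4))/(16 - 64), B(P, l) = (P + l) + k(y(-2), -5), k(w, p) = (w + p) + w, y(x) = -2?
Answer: 94441/4 ≈ 23610.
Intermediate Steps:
k(w, p) = p + 2*w (k(w, p) = (p + w) + w = p + 2*w)
B(P, l) = -9 + P + l (B(P, l) = (P + l) + (-5 + 2*(-2)) = (P + l) + (-5 - 4) = (P + l) - 9 = -9 + P + l)
z = ¼ (z = (-6 + (-9 - 1 + 4))/(16 - 64) = (-6 - 6)/(-48) = -12*(-1/48) = ¼ ≈ 0.25000)
X(D) = ¼
X(-162) - 1*(-23610) = ¼ - 1*(-23610) = ¼ + 23610 = 94441/4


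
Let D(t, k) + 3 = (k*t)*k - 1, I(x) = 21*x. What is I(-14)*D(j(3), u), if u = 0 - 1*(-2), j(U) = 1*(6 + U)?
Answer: -9408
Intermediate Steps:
j(U) = 6 + U
u = 2 (u = 0 + 2 = 2)
D(t, k) = -4 + t*k² (D(t, k) = -3 + ((k*t)*k - 1) = -3 + (t*k² - 1) = -3 + (-1 + t*k²) = -4 + t*k²)
I(-14)*D(j(3), u) = (21*(-14))*(-4 + (6 + 3)*2²) = -294*(-4 + 9*4) = -294*(-4 + 36) = -294*32 = -9408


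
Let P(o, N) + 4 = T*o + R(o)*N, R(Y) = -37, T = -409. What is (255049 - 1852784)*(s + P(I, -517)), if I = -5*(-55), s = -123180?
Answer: 345957559550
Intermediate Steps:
I = 275
P(o, N) = -4 - 409*o - 37*N (P(o, N) = -4 + (-409*o - 37*N) = -4 - 409*o - 37*N)
(255049 - 1852784)*(s + P(I, -517)) = (255049 - 1852784)*(-123180 + (-4 - 409*275 - 37*(-517))) = -1597735*(-123180 + (-4 - 112475 + 19129)) = -1597735*(-123180 - 93350) = -1597735*(-216530) = 345957559550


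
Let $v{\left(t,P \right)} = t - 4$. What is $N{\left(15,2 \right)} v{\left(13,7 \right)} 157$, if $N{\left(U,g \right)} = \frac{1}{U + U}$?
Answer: $\frac{471}{10} \approx 47.1$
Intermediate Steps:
$v{\left(t,P \right)} = -4 + t$
$N{\left(U,g \right)} = \frac{1}{2 U}$
$N{\left(15,2 \right)} v{\left(13,7 \right)} 157 = \frac{1}{2 \cdot 15} \left(-4 + 13\right) 157 = \frac{1}{2} \cdot \frac{1}{15} \cdot 9 \cdot 157 = \frac{1}{30} \cdot 9 \cdot 157 = \frac{3}{10} \cdot 157 = \frac{471}{10}$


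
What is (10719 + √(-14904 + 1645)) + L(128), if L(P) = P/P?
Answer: 10720 + I*√13259 ≈ 10720.0 + 115.15*I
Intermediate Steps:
L(P) = 1
(10719 + √(-14904 + 1645)) + L(128) = (10719 + √(-14904 + 1645)) + 1 = (10719 + √(-13259)) + 1 = (10719 + I*√13259) + 1 = 10720 + I*√13259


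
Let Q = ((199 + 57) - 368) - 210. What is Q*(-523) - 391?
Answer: 168015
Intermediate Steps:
Q = -322 (Q = (256 - 368) - 210 = -112 - 210 = -322)
Q*(-523) - 391 = -322*(-523) - 391 = 168406 - 391 = 168015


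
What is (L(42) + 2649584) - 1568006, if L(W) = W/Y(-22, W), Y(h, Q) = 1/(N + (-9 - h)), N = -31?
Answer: 1080822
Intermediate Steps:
Y(h, Q) = 1/(-40 - h) (Y(h, Q) = 1/(-31 + (-9 - h)) = 1/(-40 - h))
L(W) = -18*W (L(W) = W/((-1/(40 - 22))) = W/((-1/18)) = W/((-1*1/18)) = W/(-1/18) = -18*W)
(L(42) + 2649584) - 1568006 = (-18*42 + 2649584) - 1568006 = (-756 + 2649584) - 1568006 = 2648828 - 1568006 = 1080822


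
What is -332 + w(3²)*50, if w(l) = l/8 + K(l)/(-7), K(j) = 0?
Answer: -1103/4 ≈ -275.75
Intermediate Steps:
w(l) = l/8 (w(l) = l/8 + 0/(-7) = l*(⅛) + 0*(-⅐) = l/8 + 0 = l/8)
-332 + w(3²)*50 = -332 + ((⅛)*3²)*50 = -332 + ((⅛)*9)*50 = -332 + (9/8)*50 = -332 + 225/4 = -1103/4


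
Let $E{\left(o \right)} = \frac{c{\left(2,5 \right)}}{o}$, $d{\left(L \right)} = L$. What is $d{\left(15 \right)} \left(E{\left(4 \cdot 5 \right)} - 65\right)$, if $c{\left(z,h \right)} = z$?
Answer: $- \frac{1947}{2} \approx -973.5$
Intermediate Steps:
$E{\left(o \right)} = \frac{2}{o}$
$d{\left(15 \right)} \left(E{\left(4 \cdot 5 \right)} - 65\right) = 15 \left(\frac{2}{4 \cdot 5} - 65\right) = 15 \left(\frac{2}{20} - 65\right) = 15 \left(2 \cdot \frac{1}{20} - 65\right) = 15 \left(\frac{1}{10} - 65\right) = 15 \left(- \frac{649}{10}\right) = - \frac{1947}{2}$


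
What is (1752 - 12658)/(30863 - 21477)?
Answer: -287/247 ≈ -1.1619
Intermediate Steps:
(1752 - 12658)/(30863 - 21477) = -10906/9386 = -10906*1/9386 = -287/247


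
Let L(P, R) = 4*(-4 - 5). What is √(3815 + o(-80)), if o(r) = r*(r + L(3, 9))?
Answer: 3*√1455 ≈ 114.43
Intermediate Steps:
L(P, R) = -36 (L(P, R) = 4*(-9) = -36)
o(r) = r*(-36 + r) (o(r) = r*(r - 36) = r*(-36 + r))
√(3815 + o(-80)) = √(3815 - 80*(-36 - 80)) = √(3815 - 80*(-116)) = √(3815 + 9280) = √13095 = 3*√1455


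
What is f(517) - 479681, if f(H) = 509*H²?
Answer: 135570420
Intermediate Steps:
f(517) - 479681 = 509*517² - 479681 = 509*267289 - 479681 = 136050101 - 479681 = 135570420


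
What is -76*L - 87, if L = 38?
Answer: -2975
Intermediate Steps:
-76*L - 87 = -76*38 - 87 = -2888 - 87 = -2975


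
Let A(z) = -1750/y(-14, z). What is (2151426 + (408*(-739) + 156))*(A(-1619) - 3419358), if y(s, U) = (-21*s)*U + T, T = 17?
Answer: -3011004476969630640/475969 ≈ -6.3261e+12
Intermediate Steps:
y(s, U) = 17 - 21*U*s (y(s, U) = (-21*s)*U + 17 = -21*U*s + 17 = 17 - 21*U*s)
A(z) = -1750/(17 + 294*z) (A(z) = -1750/(17 - 21*z*(-14)) = -1750/(17 + 294*z))
(2151426 + (408*(-739) + 156))*(A(-1619) - 3419358) = (2151426 + (408*(-739) + 156))*(1750/(-17 - 294*(-1619)) - 3419358) = (2151426 + (-301512 + 156))*(1750/(-17 + 475986) - 3419358) = (2151426 - 301356)*(1750/475969 - 3419358) = 1850070*(1750*(1/475969) - 3419358) = 1850070*(1750/475969 - 3419358) = 1850070*(-1627508406152/475969) = -3011004476969630640/475969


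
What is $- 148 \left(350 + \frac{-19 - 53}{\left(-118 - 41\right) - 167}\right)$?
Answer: $- \frac{8448728}{163} \approx -51833.0$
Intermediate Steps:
$- 148 \left(350 + \frac{-19 - 53}{\left(-118 - 41\right) - 167}\right) = - 148 \left(350 - \frac{72}{-159 - 167}\right) = - 148 \left(350 - \frac{72}{-326}\right) = - 148 \left(350 - - \frac{36}{163}\right) = - 148 \left(350 + \frac{36}{163}\right) = \left(-148\right) \frac{57086}{163} = - \frac{8448728}{163}$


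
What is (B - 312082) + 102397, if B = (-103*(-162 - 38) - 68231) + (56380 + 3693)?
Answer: -197243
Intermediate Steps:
B = 12442 (B = (-103*(-200) - 68231) + 60073 = (20600 - 68231) + 60073 = -47631 + 60073 = 12442)
(B - 312082) + 102397 = (12442 - 312082) + 102397 = -299640 + 102397 = -197243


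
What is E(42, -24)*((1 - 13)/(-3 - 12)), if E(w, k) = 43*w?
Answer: 7224/5 ≈ 1444.8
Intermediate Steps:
E(42, -24)*((1 - 13)/(-3 - 12)) = (43*42)*((1 - 13)/(-3 - 12)) = 1806*(-12/(-15)) = 1806*(-12*(-1/15)) = 1806*(4/5) = 7224/5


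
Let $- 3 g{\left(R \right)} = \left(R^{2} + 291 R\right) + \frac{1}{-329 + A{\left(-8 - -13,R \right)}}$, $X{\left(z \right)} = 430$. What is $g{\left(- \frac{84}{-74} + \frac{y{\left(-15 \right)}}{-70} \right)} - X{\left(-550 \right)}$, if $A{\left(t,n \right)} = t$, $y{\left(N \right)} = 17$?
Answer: $- \frac{421222137583}{815034150} \approx -516.82$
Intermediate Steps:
$g{\left(R \right)} = \frac{1}{972} - 97 R - \frac{R^{2}}{3}$ ($g{\left(R \right)} = - \frac{\left(R^{2} + 291 R\right) + \frac{1}{-329 - -5}}{3} = - \frac{\left(R^{2} + 291 R\right) + \frac{1}{-329 + \left(-8 + 13\right)}}{3} = - \frac{\left(R^{2} + 291 R\right) + \frac{1}{-329 + 5}}{3} = - \frac{\left(R^{2} + 291 R\right) + \frac{1}{-324}}{3} = - \frac{\left(R^{2} + 291 R\right) - \frac{1}{324}}{3} = - \frac{- \frac{1}{324} + R^{2} + 291 R}{3} = \frac{1}{972} - 97 R - \frac{R^{2}}{3}$)
$g{\left(- \frac{84}{-74} + \frac{y{\left(-15 \right)}}{-70} \right)} - X{\left(-550 \right)} = \left(\frac{1}{972} - 97 \left(- \frac{84}{-74} + \frac{17}{-70}\right) - \frac{\left(- \frac{84}{-74} + \frac{17}{-70}\right)^{2}}{3}\right) - 430 = \left(\frac{1}{972} - 97 \left(\left(-84\right) \left(- \frac{1}{74}\right) + 17 \left(- \frac{1}{70}\right)\right) - \frac{\left(\left(-84\right) \left(- \frac{1}{74}\right) + 17 \left(- \frac{1}{70}\right)\right)^{2}}{3}\right) - 430 = \left(\frac{1}{972} - 97 \left(\frac{42}{37} - \frac{17}{70}\right) - \frac{\left(\frac{42}{37} - \frac{17}{70}\right)^{2}}{3}\right) - 430 = \left(\frac{1}{972} - \frac{224167}{2590} - \frac{\left(\frac{2311}{2590}\right)^{2}}{3}\right) - 430 = \left(\frac{1}{972} - \frac{224167}{2590} - \frac{5340721}{20124300}\right) - 430 = - \frac{70757453083}{815034150} - 430 = - \frac{421222137583}{815034150}$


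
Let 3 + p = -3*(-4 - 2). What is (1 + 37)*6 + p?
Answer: 243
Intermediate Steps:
p = 15 (p = -3 - 3*(-4 - 2) = -3 - 3*(-6) = -3 + 18 = 15)
(1 + 37)*6 + p = (1 + 37)*6 + 15 = 38*6 + 15 = 228 + 15 = 243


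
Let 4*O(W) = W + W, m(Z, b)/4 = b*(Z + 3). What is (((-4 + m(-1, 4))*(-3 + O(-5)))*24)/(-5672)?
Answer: 462/709 ≈ 0.65162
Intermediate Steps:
m(Z, b) = 4*b*(3 + Z) (m(Z, b) = 4*(b*(Z + 3)) = 4*(b*(3 + Z)) = 4*b*(3 + Z))
O(W) = W/2 (O(W) = (W + W)/4 = (2*W)/4 = W/2)
(((-4 + m(-1, 4))*(-3 + O(-5)))*24)/(-5672) = (((-4 + 4*4*(3 - 1))*(-3 + (½)*(-5)))*24)/(-5672) = (((-4 + 4*4*2)*(-3 - 5/2))*24)*(-1/5672) = (((-4 + 32)*(-11/2))*24)*(-1/5672) = ((28*(-11/2))*24)*(-1/5672) = -154*24*(-1/5672) = -3696*(-1/5672) = 462/709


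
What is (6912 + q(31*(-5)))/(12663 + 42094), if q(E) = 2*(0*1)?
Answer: 6912/54757 ≈ 0.12623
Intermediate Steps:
q(E) = 0 (q(E) = 2*0 = 0)
(6912 + q(31*(-5)))/(12663 + 42094) = (6912 + 0)/(12663 + 42094) = 6912/54757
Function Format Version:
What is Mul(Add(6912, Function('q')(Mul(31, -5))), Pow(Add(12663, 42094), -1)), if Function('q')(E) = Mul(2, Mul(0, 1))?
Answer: Rational(6912, 54757) ≈ 0.12623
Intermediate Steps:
Function('q')(E) = 0 (Function('q')(E) = Mul(2, 0) = 0)
Mul(Add(6912, Function('q')(Mul(31, -5))), Pow(Add(12663, 42094), -1)) = Mul(Add(6912, 0), Pow(Add(12663, 42094), -1)) = Mul(6912, Pow(54757, -1)) = Mul(6912, Rational(1, 54757)) = Rational(6912, 54757)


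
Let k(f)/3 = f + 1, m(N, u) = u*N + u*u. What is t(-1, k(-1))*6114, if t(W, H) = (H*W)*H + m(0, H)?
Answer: 0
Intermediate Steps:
m(N, u) = u² + N*u (m(N, u) = N*u + u² = u² + N*u)
k(f) = 3 + 3*f (k(f) = 3*(f + 1) = 3*(1 + f) = 3 + 3*f)
t(W, H) = H² + W*H² (t(W, H) = (H*W)*H + H*(0 + H) = W*H² + H*H = W*H² + H² = H² + W*H²)
t(-1, k(-1))*6114 = ((3 + 3*(-1))²*(1 - 1))*6114 = ((3 - 3)²*0)*6114 = (0²*0)*6114 = (0*0)*6114 = 0*6114 = 0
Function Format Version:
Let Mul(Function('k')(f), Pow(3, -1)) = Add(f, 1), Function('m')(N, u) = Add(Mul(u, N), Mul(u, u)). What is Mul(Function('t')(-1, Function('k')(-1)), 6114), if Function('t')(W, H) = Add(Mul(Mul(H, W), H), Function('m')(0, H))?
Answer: 0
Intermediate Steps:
Function('m')(N, u) = Add(Pow(u, 2), Mul(N, u)) (Function('m')(N, u) = Add(Mul(N, u), Pow(u, 2)) = Add(Pow(u, 2), Mul(N, u)))
Function('k')(f) = Add(3, Mul(3, f)) (Function('k')(f) = Mul(3, Add(f, 1)) = Mul(3, Add(1, f)) = Add(3, Mul(3, f)))
Function('t')(W, H) = Add(Pow(H, 2), Mul(W, Pow(H, 2))) (Function('t')(W, H) = Add(Mul(Mul(H, W), H), Mul(H, Add(0, H))) = Add(Mul(W, Pow(H, 2)), Mul(H, H)) = Add(Mul(W, Pow(H, 2)), Pow(H, 2)) = Add(Pow(H, 2), Mul(W, Pow(H, 2))))
Mul(Function('t')(-1, Function('k')(-1)), 6114) = Mul(Mul(Pow(Add(3, Mul(3, -1)), 2), Add(1, -1)), 6114) = Mul(Mul(Pow(Add(3, -3), 2), 0), 6114) = Mul(Mul(Pow(0, 2), 0), 6114) = Mul(Mul(0, 0), 6114) = Mul(0, 6114) = 0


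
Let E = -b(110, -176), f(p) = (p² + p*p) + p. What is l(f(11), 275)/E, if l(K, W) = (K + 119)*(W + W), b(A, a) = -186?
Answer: 1100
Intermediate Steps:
f(p) = p + 2*p² (f(p) = (p² + p²) + p = 2*p² + p = p + 2*p²)
E = 186 (E = -1*(-186) = 186)
l(K, W) = 2*W*(119 + K) (l(K, W) = (119 + K)*(2*W) = 2*W*(119 + K))
l(f(11), 275)/E = (2*275*(119 + 11*(1 + 2*11)))/186 = (2*275*(119 + 11*(1 + 22)))*(1/186) = (2*275*(119 + 11*23))*(1/186) = (2*275*(119 + 253))*(1/186) = (2*275*372)*(1/186) = 204600*(1/186) = 1100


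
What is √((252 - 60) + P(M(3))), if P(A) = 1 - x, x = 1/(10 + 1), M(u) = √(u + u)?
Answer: √23342/11 ≈ 13.889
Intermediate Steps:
M(u) = √2*√u (M(u) = √(2*u) = √2*√u)
x = 1/11 ≈ 0.090909
P(A) = 10/11 (P(A) = 1 - 1*1/11 = 1 - 1/11 = 10/11)
√((252 - 60) + P(M(3))) = √((252 - 60) + 10/11) = √(192 + 10/11) = √(2122/11) = √23342/11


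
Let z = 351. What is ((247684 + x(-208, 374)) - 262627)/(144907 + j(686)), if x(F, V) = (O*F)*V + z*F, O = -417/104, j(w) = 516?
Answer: 223965/145423 ≈ 1.5401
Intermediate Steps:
O = -417/104 (O = -417*1/104 = -417/104 ≈ -4.0096)
x(F, V) = 351*F - 417*F*V/104 (x(F, V) = (-417*F/104)*V + 351*F = -417*F*V/104 + 351*F = 351*F - 417*F*V/104)
((247684 + x(-208, 374)) - 262627)/(144907 + j(686)) = ((247684 + (3/104)*(-208)*(12168 - 139*374)) - 262627)/(144907 + 516) = ((247684 + (3/104)*(-208)*(12168 - 51986)) - 262627)/145423 = ((247684 + (3/104)*(-208)*(-39818)) - 262627)*(1/145423) = ((247684 + 238908) - 262627)*(1/145423) = (486592 - 262627)*(1/145423) = 223965*(1/145423) = 223965/145423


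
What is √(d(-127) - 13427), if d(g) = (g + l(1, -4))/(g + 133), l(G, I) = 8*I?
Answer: I*√53814/2 ≈ 115.99*I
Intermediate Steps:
d(g) = (-32 + g)/(133 + g) (d(g) = (g + 8*(-4))/(g + 133) = (g - 32)/(133 + g) = (-32 + g)/(133 + g))
√(d(-127) - 13427) = √((-32 - 127)/(133 - 127) - 13427) = √(-159/6 - 13427) = √((⅙)*(-159) - 13427) = √(-53/2 - 13427) = √(-26907/2) = I*√53814/2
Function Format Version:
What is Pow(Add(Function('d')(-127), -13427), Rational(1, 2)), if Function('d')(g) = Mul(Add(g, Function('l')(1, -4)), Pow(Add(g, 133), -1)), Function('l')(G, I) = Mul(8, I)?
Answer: Mul(Rational(1, 2), I, Pow(53814, Rational(1, 2))) ≈ Mul(115.99, I)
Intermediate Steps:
Function('d')(g) = Mul(Pow(Add(133, g), -1), Add(-32, g)) (Function('d')(g) = Mul(Add(g, Mul(8, -4)), Pow(Add(g, 133), -1)) = Mul(Add(g, -32), Pow(Add(133, g), -1)) = Mul(Add(-32, g), Pow(Add(133, g), -1)) = Mul(Pow(Add(133, g), -1), Add(-32, g)))
Pow(Add(Function('d')(-127), -13427), Rational(1, 2)) = Pow(Add(Mul(Pow(Add(133, -127), -1), Add(-32, -127)), -13427), Rational(1, 2)) = Pow(Add(Mul(Pow(6, -1), -159), -13427), Rational(1, 2)) = Pow(Add(Mul(Rational(1, 6), -159), -13427), Rational(1, 2)) = Pow(Add(Rational(-53, 2), -13427), Rational(1, 2)) = Pow(Rational(-26907, 2), Rational(1, 2)) = Mul(Rational(1, 2), I, Pow(53814, Rational(1, 2)))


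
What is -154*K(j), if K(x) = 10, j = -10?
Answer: -1540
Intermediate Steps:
-154*K(j) = -154*10 = -1540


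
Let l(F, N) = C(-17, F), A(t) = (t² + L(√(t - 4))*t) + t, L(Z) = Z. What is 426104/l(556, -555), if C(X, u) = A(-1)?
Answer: 426104*I*√5/5 ≈ 1.9056e+5*I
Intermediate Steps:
A(t) = t + t² + t*√(-4 + t) (A(t) = (t² + √(t - 4)*t) + t = (t² + √(-4 + t)*t) + t = (t² + t*√(-4 + t)) + t = t + t² + t*√(-4 + t))
C(X, u) = -I*√5 (C(X, u) = -(1 - 1 + √(-4 - 1)) = -(1 - 1 + √(-5)) = -(1 - 1 + I*√5) = -I*√5)
l(F, N) = -I*√5
426104/l(556, -555) = 426104/((-I*√5)) = 426104*(I*√5/5) = 426104*I*√5/5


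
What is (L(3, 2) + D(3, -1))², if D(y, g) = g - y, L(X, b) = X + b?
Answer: 1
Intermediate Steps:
(L(3, 2) + D(3, -1))² = ((3 + 2) + (-1 - 1*3))² = (5 + (-1 - 3))² = (5 - 4)² = 1² = 1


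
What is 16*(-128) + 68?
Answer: -1980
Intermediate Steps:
16*(-128) + 68 = -2048 + 68 = -1980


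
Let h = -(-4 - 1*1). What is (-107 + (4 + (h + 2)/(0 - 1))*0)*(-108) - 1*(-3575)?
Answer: 15131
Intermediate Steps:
h = 5 (h = -(-4 - 1) = -1*(-5) = 5)
(-107 + (4 + (h + 2)/(0 - 1))*0)*(-108) - 1*(-3575) = (-107 + (4 + (5 + 2)/(0 - 1))*0)*(-108) - 1*(-3575) = (-107 + (4 + 7/(-1))*0)*(-108) + 3575 = (-107 + (4 + 7*(-1))*0)*(-108) + 3575 = (-107 + (4 - 7)*0)*(-108) + 3575 = (-107 - 3*0)*(-108) + 3575 = (-107 + 0)*(-108) + 3575 = -107*(-108) + 3575 = 11556 + 3575 = 15131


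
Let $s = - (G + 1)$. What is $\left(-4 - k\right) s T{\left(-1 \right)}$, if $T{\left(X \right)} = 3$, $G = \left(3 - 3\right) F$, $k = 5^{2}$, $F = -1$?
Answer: $87$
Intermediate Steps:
$k = 25$
$G = 0$ ($G = \left(3 - 3\right) \left(-1\right) = 0 \left(-1\right) = 0$)
$s = -1$ ($s = - (0 + 1) = \left(-1\right) 1 = -1$)
$\left(-4 - k\right) s T{\left(-1 \right)} = \left(-4 - 25\right) \left(-1\right) 3 = \left(-29\right) \left(-1\right) 3 = 29 \cdot 3 = 87$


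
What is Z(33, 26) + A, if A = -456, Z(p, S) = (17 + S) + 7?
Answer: -406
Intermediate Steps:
Z(p, S) = 24 + S
Z(33, 26) + A = (24 + 26) - 456 = 50 - 456 = -406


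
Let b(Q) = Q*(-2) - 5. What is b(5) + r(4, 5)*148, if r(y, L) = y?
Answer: 577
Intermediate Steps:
b(Q) = -5 - 2*Q (b(Q) = -2*Q - 5 = -5 - 2*Q)
b(5) + r(4, 5)*148 = (-5 - 2*5) + 4*148 = (-5 - 10) + 592 = -15 + 592 = 577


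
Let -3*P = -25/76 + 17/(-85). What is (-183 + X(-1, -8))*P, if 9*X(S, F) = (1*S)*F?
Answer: -109813/3420 ≈ -32.109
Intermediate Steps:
X(S, F) = F*S/9 (X(S, F) = ((1*S)*F)/9 = (S*F)/9 = (F*S)/9 = F*S/9)
P = 67/380 (P = -(-25/76 + 17/(-85))/3 = -(-25*1/76 + 17*(-1/85))/3 = -(-25/76 - 1/5)/3 = -1/3*(-201/380) = 67/380 ≈ 0.17632)
(-183 + X(-1, -8))*P = (-183 + (1/9)*(-8)*(-1))*(67/380) = (-183 + 8/9)*(67/380) = -1639/9*67/380 = -109813/3420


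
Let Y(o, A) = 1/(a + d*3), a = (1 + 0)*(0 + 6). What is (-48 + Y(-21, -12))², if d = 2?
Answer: 330625/144 ≈ 2296.0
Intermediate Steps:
a = 6 (a = 1*6 = 6)
Y(o, A) = 1/12 (Y(o, A) = 1/(6 + 2*3) = 1/(6 + 6) = 1/12)
(-48 + Y(-21, -12))² = (-48 + 1/12)² = (-575/12)² = 330625/144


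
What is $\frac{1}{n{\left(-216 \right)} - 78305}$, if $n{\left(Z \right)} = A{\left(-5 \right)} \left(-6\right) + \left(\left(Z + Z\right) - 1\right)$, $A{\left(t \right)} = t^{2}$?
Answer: $- \frac{1}{78888} \approx -1.2676 \cdot 10^{-5}$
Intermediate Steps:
$n{\left(Z \right)} = -151 + 2 Z$ ($n{\left(Z \right)} = \left(-5\right)^{2} \left(-6\right) + \left(\left(Z + Z\right) - 1\right) = 25 \left(-6\right) + \left(2 Z - 1\right) = -150 + \left(-1 + 2 Z\right) = -151 + 2 Z$)
$\frac{1}{n{\left(-216 \right)} - 78305} = \frac{1}{\left(-151 + 2 \left(-216\right)\right) - 78305} = \frac{1}{\left(-151 - 432\right) - 78305} = \frac{1}{-583 - 78305} = \frac{1}{-78888} = - \frac{1}{78888}$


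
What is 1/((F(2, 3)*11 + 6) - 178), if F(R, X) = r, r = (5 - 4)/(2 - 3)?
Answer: -1/183 ≈ -0.0054645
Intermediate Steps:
r = -1 (r = 1/(-1) = 1*(-1) = -1)
F(R, X) = -1
1/((F(2, 3)*11 + 6) - 178) = 1/((-1*11 + 6) - 178) = 1/((-11 + 6) - 178) = 1/(-5 - 178) = 1/(-183) = -1/183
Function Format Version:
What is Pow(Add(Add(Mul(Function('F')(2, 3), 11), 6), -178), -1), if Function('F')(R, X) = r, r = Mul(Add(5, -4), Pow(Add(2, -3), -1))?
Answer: Rational(-1, 183) ≈ -0.0054645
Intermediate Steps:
r = -1 (r = Mul(1, Pow(-1, -1)) = Mul(1, -1) = -1)
Function('F')(R, X) = -1
Pow(Add(Add(Mul(Function('F')(2, 3), 11), 6), -178), -1) = Pow(Add(Add(Mul(-1, 11), 6), -178), -1) = Pow(Add(Add(-11, 6), -178), -1) = Pow(Add(-5, -178), -1) = Pow(-183, -1) = Rational(-1, 183)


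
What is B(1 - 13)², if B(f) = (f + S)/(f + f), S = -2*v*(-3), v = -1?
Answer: 9/16 ≈ 0.56250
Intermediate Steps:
S = -6 (S = -2*(-1)*(-3) = 2*(-3) = -6)
B(f) = (-6 + f)/(2*f) (B(f) = (f - 6)/(f + f) = (-6 + f)/((2*f)) = (-6 + f)*(1/(2*f)) = (-6 + f)/(2*f))
B(1 - 13)² = ((-6 + (1 - 13))/(2*(1 - 13)))² = ((½)*(-6 - 12)/(-12))² = ((½)*(-1/12)*(-18))² = (¾)² = 9/16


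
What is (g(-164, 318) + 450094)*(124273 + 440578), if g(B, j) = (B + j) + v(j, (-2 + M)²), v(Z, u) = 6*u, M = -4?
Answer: 254445040864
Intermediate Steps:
g(B, j) = 216 + B + j (g(B, j) = (B + j) + 6*(-2 - 4)² = (B + j) + 6*(-6)² = (B + j) + 6*36 = (B + j) + 216 = 216 + B + j)
(g(-164, 318) + 450094)*(124273 + 440578) = ((216 - 164 + 318) + 450094)*(124273 + 440578) = (370 + 450094)*564851 = 450464*564851 = 254445040864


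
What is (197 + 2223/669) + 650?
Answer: 189622/223 ≈ 850.32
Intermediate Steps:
(197 + 2223/669) + 650 = (197 + 2223*(1/669)) + 650 = (197 + 741/223) + 650 = 44672/223 + 650 = 189622/223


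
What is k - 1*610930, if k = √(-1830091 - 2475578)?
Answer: -610930 + I*√4305669 ≈ -6.1093e+5 + 2075.0*I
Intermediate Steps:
k = I*√4305669 (k = √(-4305669) = I*√4305669 ≈ 2075.0*I)
k - 1*610930 = I*√4305669 - 1*610930 = I*√4305669 - 610930 = -610930 + I*√4305669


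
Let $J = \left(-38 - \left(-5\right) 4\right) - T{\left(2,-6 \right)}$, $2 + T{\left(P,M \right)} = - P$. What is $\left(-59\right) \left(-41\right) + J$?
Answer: $2405$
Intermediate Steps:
$T{\left(P,M \right)} = -2 - P$
$J = -14$ ($J = \left(-38 - \left(-5\right) 4\right) - \left(-2 - 2\right) = \left(-38 - -20\right) - \left(-2 - 2\right) = \left(-38 + 20\right) - -4 = -18 + 4 = -14$)
$\left(-59\right) \left(-41\right) + J = \left(-59\right) \left(-41\right) - 14 = 2419 - 14 = 2405$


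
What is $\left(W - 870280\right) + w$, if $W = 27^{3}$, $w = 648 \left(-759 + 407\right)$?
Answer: $-1078693$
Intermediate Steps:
$w = -228096$ ($w = 648 \left(-352\right) = -228096$)
$W = 19683$
$\left(W - 870280\right) + w = \left(19683 - 870280\right) - 228096 = -850597 - 228096 = -1078693$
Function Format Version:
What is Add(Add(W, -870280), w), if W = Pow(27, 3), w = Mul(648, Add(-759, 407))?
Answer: -1078693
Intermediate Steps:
w = -228096 (w = Mul(648, -352) = -228096)
W = 19683
Add(Add(W, -870280), w) = Add(Add(19683, -870280), -228096) = Add(-850597, -228096) = -1078693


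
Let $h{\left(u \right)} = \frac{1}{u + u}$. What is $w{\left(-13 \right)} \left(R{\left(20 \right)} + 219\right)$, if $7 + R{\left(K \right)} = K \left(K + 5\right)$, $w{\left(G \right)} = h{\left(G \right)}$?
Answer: $- \frac{356}{13} \approx -27.385$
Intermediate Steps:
$h{\left(u \right)} = \frac{1}{2 u}$
$w{\left(G \right)} = \frac{1}{2 G}$
$R{\left(K \right)} = -7 + K \left(5 + K\right)$ ($R{\left(K \right)} = -7 + K \left(K + 5\right) = -7 + K \left(5 + K\right)$)
$w{\left(-13 \right)} \left(R{\left(20 \right)} + 219\right) = \frac{1}{2 \left(-13\right)} \left(\left(-7 + 20^{2} + 5 \cdot 20\right) + 219\right) = \frac{1}{2} \left(- \frac{1}{13}\right) \left(\left(-7 + 400 + 100\right) + 219\right) = - \frac{493 + 219}{26} = \left(- \frac{1}{26}\right) 712 = - \frac{356}{13}$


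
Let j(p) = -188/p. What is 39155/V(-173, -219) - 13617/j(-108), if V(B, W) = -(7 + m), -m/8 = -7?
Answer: -25002802/2961 ≈ -8444.0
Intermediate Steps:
m = 56 (m = -8*(-7) = 56)
V(B, W) = -63 (V(B, W) = -(7 + 56) = -1*63 = -63)
39155/V(-173, -219) - 13617/j(-108) = 39155/(-63) - 13617/((-188/(-108))) = 39155*(-1/63) - 13617/((-188*(-1/108))) = -39155/63 - 13617/47/27 = -39155/63 - 13617*27/47 = -39155/63 - 367659/47 = -25002802/2961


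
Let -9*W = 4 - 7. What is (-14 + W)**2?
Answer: 1681/9 ≈ 186.78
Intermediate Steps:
W = 1/3 (W = -(4 - 7)/9 = -1/9*(-3) = 1/3 ≈ 0.33333)
(-14 + W)**2 = (-14 + 1/3)**2 = (-41/3)**2 = 1681/9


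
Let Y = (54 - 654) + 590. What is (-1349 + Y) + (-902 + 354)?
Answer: -1907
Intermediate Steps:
Y = -10 (Y = -600 + 590 = -10)
(-1349 + Y) + (-902 + 354) = (-1349 - 10) + (-902 + 354) = -1359 - 548 = -1907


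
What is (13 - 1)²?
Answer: 144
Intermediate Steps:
(13 - 1)² = 12² = 144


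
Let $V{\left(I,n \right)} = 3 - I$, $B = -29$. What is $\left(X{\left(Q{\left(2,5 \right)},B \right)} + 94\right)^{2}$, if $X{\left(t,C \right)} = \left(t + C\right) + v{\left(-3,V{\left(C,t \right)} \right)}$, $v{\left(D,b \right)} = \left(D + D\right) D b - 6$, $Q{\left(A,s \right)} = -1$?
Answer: $401956$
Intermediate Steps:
$v{\left(D,b \right)} = -6 + 2 b D^{2}$ ($v{\left(D,b \right)} = 2 D D b - 6 = 2 D^{2} b - 6 = 2 b D^{2} - 6 = -6 + 2 b D^{2}$)
$X{\left(t,C \right)} = 48 + t - 17 C$ ($X{\left(t,C \right)} = \left(t + C\right) + \left(-6 + 2 \left(3 - C\right) \left(-3\right)^{2}\right) = \left(C + t\right) + \left(-6 + 2 \left(3 - C\right) 9\right) = \left(C + t\right) - \left(-48 + 18 C\right) = 48 + t - 17 C$)
$\left(X{\left(Q{\left(2,5 \right)},B \right)} + 94\right)^{2} = \left(\left(48 - 1 - -493\right) + 94\right)^{2} = \left(\left(48 - 1 + 493\right) + 94\right)^{2} = \left(540 + 94\right)^{2} = 634^{2} = 401956$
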